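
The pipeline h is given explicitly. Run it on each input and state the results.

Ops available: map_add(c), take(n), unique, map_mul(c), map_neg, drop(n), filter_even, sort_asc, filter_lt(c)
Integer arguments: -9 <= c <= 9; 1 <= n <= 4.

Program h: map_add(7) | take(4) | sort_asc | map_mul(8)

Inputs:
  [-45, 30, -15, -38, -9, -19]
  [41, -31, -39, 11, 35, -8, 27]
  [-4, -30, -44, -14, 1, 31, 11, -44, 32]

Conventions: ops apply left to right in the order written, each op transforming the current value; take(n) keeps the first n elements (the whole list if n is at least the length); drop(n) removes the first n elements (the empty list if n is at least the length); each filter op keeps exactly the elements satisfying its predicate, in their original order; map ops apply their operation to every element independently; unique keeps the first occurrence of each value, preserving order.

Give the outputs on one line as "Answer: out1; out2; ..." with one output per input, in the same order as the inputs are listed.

[-304, -248, -64, 296]; [-256, -192, 144, 384]; [-296, -184, -56, 24]

Execution, op by op:
  [-45, 30, -15, -38, -9, -19] -> [-38, 37, -8, -31, -2, -12] -> [-38, 37, -8, -31] -> [-38, -31, -8, 37] -> [-304, -248, -64, 296]
  [41, -31, -39, 11, 35, -8, 27] -> [48, -24, -32, 18, 42, -1, 34] -> [48, -24, -32, 18] -> [-32, -24, 18, 48] -> [-256, -192, 144, 384]
  [-4, -30, -44, -14, 1, 31, 11, -44, 32] -> [3, -23, -37, -7, 8, 38, 18, -37, 39] -> [3, -23, -37, -7] -> [-37, -23, -7, 3] -> [-296, -184, -56, 24]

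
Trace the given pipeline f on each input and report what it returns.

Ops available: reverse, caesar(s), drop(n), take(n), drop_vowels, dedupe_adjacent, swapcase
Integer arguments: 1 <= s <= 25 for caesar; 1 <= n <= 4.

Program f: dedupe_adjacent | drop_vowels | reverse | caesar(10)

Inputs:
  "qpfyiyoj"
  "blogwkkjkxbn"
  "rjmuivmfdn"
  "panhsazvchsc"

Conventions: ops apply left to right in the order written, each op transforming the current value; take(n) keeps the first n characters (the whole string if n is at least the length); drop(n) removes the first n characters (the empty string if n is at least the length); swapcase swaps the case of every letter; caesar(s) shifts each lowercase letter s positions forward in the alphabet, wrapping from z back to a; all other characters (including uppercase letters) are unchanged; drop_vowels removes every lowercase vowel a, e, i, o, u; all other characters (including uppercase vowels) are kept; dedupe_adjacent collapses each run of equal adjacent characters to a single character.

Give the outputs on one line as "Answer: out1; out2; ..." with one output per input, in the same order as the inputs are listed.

"tiipza"; "xlhutugqvl"; "xnpwfwtb"; "mcrmfjcrxz"

Execution, op by op:
  "qpfyiyoj" -> "qpfyiyoj" -> "qpfyyj" -> "jyyfpq" -> "tiipza"
  "blogwkkjkxbn" -> "blogwkjkxbn" -> "blgwkjkxbn" -> "nbxkjkwglb" -> "xlhutugqvl"
  "rjmuivmfdn" -> "rjmuivmfdn" -> "rjmvmfdn" -> "ndfmvmjr" -> "xnpwfwtb"
  "panhsazvchsc" -> "panhsazvchsc" -> "pnhszvchsc" -> "cshcvzshnp" -> "mcrmfjcrxz"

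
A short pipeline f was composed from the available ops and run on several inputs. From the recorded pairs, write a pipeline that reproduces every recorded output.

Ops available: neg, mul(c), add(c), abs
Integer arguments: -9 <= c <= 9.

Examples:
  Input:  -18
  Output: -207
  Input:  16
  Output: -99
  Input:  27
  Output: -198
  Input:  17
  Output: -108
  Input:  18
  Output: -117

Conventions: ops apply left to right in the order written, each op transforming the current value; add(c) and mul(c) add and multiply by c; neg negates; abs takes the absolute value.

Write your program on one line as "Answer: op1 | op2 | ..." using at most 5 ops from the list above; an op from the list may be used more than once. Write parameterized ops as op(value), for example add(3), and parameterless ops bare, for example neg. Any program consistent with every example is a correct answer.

add(-5) | mul(9) | abs | mul(-1)

Check, running the answer program on each example:
  -18 -> -23 -> -207 -> 207 -> -207
  16 -> 11 -> 99 -> 99 -> -99
  27 -> 22 -> 198 -> 198 -> -198
  17 -> 12 -> 108 -> 108 -> -108
  18 -> 13 -> 117 -> 117 -> -117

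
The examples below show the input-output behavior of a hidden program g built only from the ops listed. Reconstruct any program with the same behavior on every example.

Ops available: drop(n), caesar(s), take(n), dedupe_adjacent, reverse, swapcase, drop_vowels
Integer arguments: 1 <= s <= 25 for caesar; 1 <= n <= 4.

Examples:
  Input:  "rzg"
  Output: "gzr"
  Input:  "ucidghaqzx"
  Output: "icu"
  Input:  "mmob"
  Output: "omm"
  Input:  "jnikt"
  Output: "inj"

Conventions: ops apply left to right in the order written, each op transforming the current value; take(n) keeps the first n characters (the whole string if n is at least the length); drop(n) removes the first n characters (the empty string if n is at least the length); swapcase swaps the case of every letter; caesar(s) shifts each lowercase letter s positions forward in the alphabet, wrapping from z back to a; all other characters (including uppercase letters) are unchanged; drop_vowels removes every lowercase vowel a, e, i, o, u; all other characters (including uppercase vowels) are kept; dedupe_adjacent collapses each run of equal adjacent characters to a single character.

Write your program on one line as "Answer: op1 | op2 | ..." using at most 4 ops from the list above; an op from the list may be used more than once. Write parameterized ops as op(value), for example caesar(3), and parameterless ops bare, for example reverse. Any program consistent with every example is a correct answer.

take(3) | swapcase | reverse | swapcase

Check, running the answer program on each example:
  "rzg" -> "rzg" -> "RZG" -> "GZR" -> "gzr"
  "ucidghaqzx" -> "uci" -> "UCI" -> "ICU" -> "icu"
  "mmob" -> "mmo" -> "MMO" -> "OMM" -> "omm"
  "jnikt" -> "jni" -> "JNI" -> "INJ" -> "inj"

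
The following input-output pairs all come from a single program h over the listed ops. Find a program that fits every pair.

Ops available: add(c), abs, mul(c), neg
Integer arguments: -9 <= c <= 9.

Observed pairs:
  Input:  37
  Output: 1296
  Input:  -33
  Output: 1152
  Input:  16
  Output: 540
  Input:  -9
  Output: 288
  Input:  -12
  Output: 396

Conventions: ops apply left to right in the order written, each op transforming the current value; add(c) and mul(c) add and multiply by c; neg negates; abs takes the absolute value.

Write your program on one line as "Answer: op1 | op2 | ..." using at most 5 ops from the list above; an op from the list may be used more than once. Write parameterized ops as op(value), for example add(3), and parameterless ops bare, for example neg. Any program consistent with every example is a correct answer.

abs | neg | add(1) | mul(9) | mul(-4)

Check, running the answer program on each example:
  37 -> 37 -> -37 -> -36 -> -324 -> 1296
  -33 -> 33 -> -33 -> -32 -> -288 -> 1152
  16 -> 16 -> -16 -> -15 -> -135 -> 540
  -9 -> 9 -> -9 -> -8 -> -72 -> 288
  -12 -> 12 -> -12 -> -11 -> -99 -> 396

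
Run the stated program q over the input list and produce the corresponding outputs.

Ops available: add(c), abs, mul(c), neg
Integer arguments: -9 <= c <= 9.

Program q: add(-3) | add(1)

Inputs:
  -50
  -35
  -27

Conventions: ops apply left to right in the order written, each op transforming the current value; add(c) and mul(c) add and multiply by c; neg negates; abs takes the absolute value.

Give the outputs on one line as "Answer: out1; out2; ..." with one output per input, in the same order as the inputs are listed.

Execution, op by op:
  -50 -> -53 -> -52
  -35 -> -38 -> -37
  -27 -> -30 -> -29

-52; -37; -29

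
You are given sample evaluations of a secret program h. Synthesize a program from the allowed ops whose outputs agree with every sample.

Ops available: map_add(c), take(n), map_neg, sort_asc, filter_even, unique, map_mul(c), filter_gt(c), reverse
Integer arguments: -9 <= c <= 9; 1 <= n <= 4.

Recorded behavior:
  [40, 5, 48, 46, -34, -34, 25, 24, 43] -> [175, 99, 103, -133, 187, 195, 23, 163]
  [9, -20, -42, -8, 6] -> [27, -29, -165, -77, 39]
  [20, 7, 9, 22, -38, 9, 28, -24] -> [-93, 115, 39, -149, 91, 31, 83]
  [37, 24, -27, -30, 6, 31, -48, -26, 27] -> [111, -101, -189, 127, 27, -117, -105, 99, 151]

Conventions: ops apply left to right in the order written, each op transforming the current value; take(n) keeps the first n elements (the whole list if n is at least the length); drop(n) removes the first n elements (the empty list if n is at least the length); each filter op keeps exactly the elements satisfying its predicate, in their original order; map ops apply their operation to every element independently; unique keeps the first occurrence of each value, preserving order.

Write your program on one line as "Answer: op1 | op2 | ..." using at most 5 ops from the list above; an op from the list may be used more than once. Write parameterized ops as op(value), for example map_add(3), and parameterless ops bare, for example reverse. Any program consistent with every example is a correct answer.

map_mul(4) | reverse | unique | map_add(3)

Check, running the answer program on each example:
  [40, 5, 48, 46, -34, -34, 25, 24, 43] -> [160, 20, 192, 184, -136, -136, 100, 96, 172] -> [172, 96, 100, -136, -136, 184, 192, 20, 160] -> [172, 96, 100, -136, 184, 192, 20, 160] -> [175, 99, 103, -133, 187, 195, 23, 163]
  [9, -20, -42, -8, 6] -> [36, -80, -168, -32, 24] -> [24, -32, -168, -80, 36] -> [24, -32, -168, -80, 36] -> [27, -29, -165, -77, 39]
  [20, 7, 9, 22, -38, 9, 28, -24] -> [80, 28, 36, 88, -152, 36, 112, -96] -> [-96, 112, 36, -152, 88, 36, 28, 80] -> [-96, 112, 36, -152, 88, 28, 80] -> [-93, 115, 39, -149, 91, 31, 83]
  [37, 24, -27, -30, 6, 31, -48, -26, 27] -> [148, 96, -108, -120, 24, 124, -192, -104, 108] -> [108, -104, -192, 124, 24, -120, -108, 96, 148] -> [108, -104, -192, 124, 24, -120, -108, 96, 148] -> [111, -101, -189, 127, 27, -117, -105, 99, 151]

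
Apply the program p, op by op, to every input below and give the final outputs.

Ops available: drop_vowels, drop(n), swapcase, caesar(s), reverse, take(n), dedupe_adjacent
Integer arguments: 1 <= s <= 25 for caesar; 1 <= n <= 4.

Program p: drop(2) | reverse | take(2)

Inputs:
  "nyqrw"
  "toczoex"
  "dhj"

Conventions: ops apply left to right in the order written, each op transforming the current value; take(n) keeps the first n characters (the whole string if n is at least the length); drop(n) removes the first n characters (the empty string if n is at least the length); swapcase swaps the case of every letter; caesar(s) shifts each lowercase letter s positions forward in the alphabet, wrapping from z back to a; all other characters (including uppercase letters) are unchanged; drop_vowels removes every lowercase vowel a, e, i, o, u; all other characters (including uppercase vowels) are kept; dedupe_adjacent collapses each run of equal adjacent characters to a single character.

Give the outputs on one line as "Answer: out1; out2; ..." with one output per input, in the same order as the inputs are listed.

"wr"; "xe"; "j"

Execution, op by op:
  "nyqrw" -> "qrw" -> "wrq" -> "wr"
  "toczoex" -> "czoex" -> "xeozc" -> "xe"
  "dhj" -> "j" -> "j" -> "j"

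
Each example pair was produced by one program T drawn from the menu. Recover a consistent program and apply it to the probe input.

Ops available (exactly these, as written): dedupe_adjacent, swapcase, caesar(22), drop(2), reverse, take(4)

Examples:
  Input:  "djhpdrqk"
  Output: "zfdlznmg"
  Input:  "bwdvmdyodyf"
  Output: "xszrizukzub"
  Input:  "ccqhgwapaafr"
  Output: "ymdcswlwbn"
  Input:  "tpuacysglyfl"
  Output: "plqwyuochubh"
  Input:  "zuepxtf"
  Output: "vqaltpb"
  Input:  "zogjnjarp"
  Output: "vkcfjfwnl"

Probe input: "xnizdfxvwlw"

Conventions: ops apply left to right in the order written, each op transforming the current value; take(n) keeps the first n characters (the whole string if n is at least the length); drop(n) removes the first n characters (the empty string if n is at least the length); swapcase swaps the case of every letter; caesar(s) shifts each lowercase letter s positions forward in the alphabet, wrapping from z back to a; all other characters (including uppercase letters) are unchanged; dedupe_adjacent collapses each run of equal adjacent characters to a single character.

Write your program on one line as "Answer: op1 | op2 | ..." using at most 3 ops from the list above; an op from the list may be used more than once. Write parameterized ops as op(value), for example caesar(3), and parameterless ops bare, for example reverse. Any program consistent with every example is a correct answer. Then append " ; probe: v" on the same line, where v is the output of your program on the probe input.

dedupe_adjacent | caesar(22) ; probe: "tjevzbtrshs"

Check, running the answer program on each example:
  "djhpdrqk" -> "djhpdrqk" -> "zfdlznmg"
  "bwdvmdyodyf" -> "bwdvmdyodyf" -> "xszrizukzub"
  "ccqhgwapaafr" -> "cqhgwapafr" -> "ymdcswlwbn"
  "tpuacysglyfl" -> "tpuacysglyfl" -> "plqwyuochubh"
  "zuepxtf" -> "zuepxtf" -> "vqaltpb"
  "zogjnjarp" -> "zogjnjarp" -> "vkcfjfwnl"
  probe: "xnizdfxvwlw" -> "xnizdfxvwlw" -> "tjevzbtrshs"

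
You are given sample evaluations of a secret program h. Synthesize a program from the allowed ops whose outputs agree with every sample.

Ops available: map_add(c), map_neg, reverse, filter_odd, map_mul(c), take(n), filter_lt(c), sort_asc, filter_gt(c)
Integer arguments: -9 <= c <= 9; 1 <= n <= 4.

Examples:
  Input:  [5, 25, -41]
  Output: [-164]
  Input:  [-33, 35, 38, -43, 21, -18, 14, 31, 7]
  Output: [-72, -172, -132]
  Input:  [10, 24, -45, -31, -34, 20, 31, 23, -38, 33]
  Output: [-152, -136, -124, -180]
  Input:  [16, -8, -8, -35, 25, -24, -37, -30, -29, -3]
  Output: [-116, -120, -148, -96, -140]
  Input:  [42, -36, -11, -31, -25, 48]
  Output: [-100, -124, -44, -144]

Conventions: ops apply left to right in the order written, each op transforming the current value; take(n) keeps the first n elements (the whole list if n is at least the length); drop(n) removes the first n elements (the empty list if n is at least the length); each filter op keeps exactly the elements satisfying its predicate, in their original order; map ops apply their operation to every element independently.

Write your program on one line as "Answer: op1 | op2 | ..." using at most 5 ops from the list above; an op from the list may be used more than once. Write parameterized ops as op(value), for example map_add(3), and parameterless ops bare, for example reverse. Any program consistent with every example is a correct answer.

filter_lt(-9) | map_neg | reverse | map_mul(-4)

Check, running the answer program on each example:
  [5, 25, -41] -> [-41] -> [41] -> [41] -> [-164]
  [-33, 35, 38, -43, 21, -18, 14, 31, 7] -> [-33, -43, -18] -> [33, 43, 18] -> [18, 43, 33] -> [-72, -172, -132]
  [10, 24, -45, -31, -34, 20, 31, 23, -38, 33] -> [-45, -31, -34, -38] -> [45, 31, 34, 38] -> [38, 34, 31, 45] -> [-152, -136, -124, -180]
  [16, -8, -8, -35, 25, -24, -37, -30, -29, -3] -> [-35, -24, -37, -30, -29] -> [35, 24, 37, 30, 29] -> [29, 30, 37, 24, 35] -> [-116, -120, -148, -96, -140]
  [42, -36, -11, -31, -25, 48] -> [-36, -11, -31, -25] -> [36, 11, 31, 25] -> [25, 31, 11, 36] -> [-100, -124, -44, -144]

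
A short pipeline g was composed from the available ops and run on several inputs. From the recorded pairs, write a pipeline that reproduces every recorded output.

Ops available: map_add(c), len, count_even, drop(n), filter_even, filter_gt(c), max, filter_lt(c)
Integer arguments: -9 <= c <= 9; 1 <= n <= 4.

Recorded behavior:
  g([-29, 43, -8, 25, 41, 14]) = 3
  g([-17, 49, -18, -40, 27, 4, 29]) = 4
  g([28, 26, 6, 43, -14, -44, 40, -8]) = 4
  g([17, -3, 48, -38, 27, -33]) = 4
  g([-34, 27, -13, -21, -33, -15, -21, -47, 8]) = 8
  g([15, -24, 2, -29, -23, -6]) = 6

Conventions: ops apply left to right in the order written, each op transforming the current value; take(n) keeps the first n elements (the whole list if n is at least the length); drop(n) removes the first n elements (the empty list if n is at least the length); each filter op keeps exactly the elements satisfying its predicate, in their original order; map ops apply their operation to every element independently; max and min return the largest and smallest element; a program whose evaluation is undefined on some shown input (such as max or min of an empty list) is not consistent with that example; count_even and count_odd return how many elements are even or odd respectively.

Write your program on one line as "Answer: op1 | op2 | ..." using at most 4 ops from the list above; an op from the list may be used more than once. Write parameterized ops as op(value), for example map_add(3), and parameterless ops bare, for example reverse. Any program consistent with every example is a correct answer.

map_add(-9) | map_add(-3) | filter_lt(6) | len

Check, running the answer program on each example:
  [-29, 43, -8, 25, 41, 14] -> [-38, 34, -17, 16, 32, 5] -> [-41, 31, -20, 13, 29, 2] -> [-41, -20, 2] -> 3
  [-17, 49, -18, -40, 27, 4, 29] -> [-26, 40, -27, -49, 18, -5, 20] -> [-29, 37, -30, -52, 15, -8, 17] -> [-29, -30, -52, -8] -> 4
  [28, 26, 6, 43, -14, -44, 40, -8] -> [19, 17, -3, 34, -23, -53, 31, -17] -> [16, 14, -6, 31, -26, -56, 28, -20] -> [-6, -26, -56, -20] -> 4
  [17, -3, 48, -38, 27, -33] -> [8, -12, 39, -47, 18, -42] -> [5, -15, 36, -50, 15, -45] -> [5, -15, -50, -45] -> 4
  [-34, 27, -13, -21, -33, -15, -21, -47, 8] -> [-43, 18, -22, -30, -42, -24, -30, -56, -1] -> [-46, 15, -25, -33, -45, -27, -33, -59, -4] -> [-46, -25, -33, -45, -27, -33, -59, -4] -> 8
  [15, -24, 2, -29, -23, -6] -> [6, -33, -7, -38, -32, -15] -> [3, -36, -10, -41, -35, -18] -> [3, -36, -10, -41, -35, -18] -> 6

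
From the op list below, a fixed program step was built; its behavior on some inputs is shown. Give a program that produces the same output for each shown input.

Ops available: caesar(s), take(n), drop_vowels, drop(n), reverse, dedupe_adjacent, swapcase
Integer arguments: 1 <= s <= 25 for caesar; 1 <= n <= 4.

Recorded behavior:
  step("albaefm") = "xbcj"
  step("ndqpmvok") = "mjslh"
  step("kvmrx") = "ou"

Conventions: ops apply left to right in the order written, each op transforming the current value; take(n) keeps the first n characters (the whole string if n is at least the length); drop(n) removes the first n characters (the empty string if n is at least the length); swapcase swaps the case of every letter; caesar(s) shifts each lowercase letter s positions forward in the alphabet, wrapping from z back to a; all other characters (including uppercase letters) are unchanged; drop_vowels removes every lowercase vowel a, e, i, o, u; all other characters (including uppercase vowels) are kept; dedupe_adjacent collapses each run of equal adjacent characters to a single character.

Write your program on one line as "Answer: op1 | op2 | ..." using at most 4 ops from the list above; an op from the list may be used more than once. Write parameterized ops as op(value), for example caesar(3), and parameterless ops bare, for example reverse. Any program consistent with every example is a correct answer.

drop(1) | drop(2) | caesar(23)

Check, running the answer program on each example:
  "albaefm" -> "lbaefm" -> "aefm" -> "xbcj"
  "ndqpmvok" -> "dqpmvok" -> "pmvok" -> "mjslh"
  "kvmrx" -> "vmrx" -> "rx" -> "ou"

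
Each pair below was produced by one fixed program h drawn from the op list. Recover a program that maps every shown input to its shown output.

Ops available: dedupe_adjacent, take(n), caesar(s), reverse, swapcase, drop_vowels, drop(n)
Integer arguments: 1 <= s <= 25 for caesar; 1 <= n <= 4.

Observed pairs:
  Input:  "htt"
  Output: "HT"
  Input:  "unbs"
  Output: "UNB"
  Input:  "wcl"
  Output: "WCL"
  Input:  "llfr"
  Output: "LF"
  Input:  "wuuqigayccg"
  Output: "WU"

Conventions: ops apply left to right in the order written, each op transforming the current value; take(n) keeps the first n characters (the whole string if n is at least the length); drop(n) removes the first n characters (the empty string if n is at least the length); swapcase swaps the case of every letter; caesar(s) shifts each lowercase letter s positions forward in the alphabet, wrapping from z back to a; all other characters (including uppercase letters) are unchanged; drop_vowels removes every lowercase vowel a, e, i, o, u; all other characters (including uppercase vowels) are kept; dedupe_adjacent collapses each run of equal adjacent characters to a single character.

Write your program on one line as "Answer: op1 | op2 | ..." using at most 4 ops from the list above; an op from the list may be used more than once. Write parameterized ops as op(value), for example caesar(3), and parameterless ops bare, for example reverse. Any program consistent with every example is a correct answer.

take(3) | swapcase | dedupe_adjacent

Check, running the answer program on each example:
  "htt" -> "htt" -> "HTT" -> "HT"
  "unbs" -> "unb" -> "UNB" -> "UNB"
  "wcl" -> "wcl" -> "WCL" -> "WCL"
  "llfr" -> "llf" -> "LLF" -> "LF"
  "wuuqigayccg" -> "wuu" -> "WUU" -> "WU"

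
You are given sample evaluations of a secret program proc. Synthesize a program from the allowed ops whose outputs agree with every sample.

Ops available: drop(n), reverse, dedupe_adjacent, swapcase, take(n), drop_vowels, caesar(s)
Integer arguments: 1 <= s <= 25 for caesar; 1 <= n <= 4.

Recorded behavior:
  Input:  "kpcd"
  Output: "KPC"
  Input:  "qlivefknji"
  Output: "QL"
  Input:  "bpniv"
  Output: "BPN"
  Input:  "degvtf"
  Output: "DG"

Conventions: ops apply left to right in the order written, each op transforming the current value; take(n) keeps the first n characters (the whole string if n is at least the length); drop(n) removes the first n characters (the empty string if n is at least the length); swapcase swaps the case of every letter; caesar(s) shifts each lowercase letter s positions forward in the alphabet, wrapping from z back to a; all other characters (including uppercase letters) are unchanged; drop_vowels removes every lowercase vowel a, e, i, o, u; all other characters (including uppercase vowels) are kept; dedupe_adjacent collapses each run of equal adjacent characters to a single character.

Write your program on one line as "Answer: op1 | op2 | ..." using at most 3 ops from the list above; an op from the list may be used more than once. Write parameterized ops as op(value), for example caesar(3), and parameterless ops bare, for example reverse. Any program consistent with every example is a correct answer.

take(3) | drop_vowels | swapcase

Check, running the answer program on each example:
  "kpcd" -> "kpc" -> "kpc" -> "KPC"
  "qlivefknji" -> "qli" -> "ql" -> "QL"
  "bpniv" -> "bpn" -> "bpn" -> "BPN"
  "degvtf" -> "deg" -> "dg" -> "DG"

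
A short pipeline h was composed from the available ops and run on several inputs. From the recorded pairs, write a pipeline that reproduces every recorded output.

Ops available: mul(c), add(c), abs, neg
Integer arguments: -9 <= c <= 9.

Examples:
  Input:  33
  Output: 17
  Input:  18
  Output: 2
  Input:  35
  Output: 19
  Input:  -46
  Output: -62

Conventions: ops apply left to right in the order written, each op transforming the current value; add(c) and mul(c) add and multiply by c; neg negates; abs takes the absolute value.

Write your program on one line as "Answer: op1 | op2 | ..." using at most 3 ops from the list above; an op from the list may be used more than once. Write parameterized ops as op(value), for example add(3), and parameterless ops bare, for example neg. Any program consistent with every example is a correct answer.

add(-5) | add(-5) | add(-6)

Check, running the answer program on each example:
  33 -> 28 -> 23 -> 17
  18 -> 13 -> 8 -> 2
  35 -> 30 -> 25 -> 19
  -46 -> -51 -> -56 -> -62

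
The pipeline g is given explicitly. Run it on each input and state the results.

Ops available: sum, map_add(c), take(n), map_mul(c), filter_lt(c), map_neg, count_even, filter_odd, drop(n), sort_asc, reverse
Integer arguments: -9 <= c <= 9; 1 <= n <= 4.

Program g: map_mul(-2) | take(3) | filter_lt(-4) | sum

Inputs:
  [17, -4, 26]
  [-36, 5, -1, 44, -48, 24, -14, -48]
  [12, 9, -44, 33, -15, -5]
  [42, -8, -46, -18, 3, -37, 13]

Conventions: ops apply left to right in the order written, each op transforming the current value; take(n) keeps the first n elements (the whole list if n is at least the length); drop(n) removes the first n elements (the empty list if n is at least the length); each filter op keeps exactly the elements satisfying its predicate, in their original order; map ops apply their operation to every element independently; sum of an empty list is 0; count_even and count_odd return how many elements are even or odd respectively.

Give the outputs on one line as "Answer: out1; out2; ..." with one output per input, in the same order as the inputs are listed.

-86; -10; -42; -84

Execution, op by op:
  [17, -4, 26] -> [-34, 8, -52] -> [-34, 8, -52] -> [-34, -52] -> -86
  [-36, 5, -1, 44, -48, 24, -14, -48] -> [72, -10, 2, -88, 96, -48, 28, 96] -> [72, -10, 2] -> [-10] -> -10
  [12, 9, -44, 33, -15, -5] -> [-24, -18, 88, -66, 30, 10] -> [-24, -18, 88] -> [-24, -18] -> -42
  [42, -8, -46, -18, 3, -37, 13] -> [-84, 16, 92, 36, -6, 74, -26] -> [-84, 16, 92] -> [-84] -> -84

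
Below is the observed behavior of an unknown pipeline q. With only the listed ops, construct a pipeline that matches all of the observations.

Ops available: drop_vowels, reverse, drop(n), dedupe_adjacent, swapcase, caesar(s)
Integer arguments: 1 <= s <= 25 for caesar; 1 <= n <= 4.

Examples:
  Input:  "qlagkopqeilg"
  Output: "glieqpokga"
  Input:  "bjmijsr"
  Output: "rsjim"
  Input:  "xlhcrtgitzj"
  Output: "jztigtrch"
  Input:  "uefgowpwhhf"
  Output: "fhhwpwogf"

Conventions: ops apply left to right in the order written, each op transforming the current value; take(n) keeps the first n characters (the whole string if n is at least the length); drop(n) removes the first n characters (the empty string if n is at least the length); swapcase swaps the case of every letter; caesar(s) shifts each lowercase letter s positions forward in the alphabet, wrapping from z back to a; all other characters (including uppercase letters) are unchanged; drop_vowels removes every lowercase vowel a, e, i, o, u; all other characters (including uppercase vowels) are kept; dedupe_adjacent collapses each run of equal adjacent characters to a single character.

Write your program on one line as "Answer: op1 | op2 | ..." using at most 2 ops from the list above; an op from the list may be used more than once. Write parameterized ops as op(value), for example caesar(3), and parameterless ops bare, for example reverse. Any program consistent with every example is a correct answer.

drop(2) | reverse

Check, running the answer program on each example:
  "qlagkopqeilg" -> "agkopqeilg" -> "glieqpokga"
  "bjmijsr" -> "mijsr" -> "rsjim"
  "xlhcrtgitzj" -> "hcrtgitzj" -> "jztigtrch"
  "uefgowpwhhf" -> "fgowpwhhf" -> "fhhwpwogf"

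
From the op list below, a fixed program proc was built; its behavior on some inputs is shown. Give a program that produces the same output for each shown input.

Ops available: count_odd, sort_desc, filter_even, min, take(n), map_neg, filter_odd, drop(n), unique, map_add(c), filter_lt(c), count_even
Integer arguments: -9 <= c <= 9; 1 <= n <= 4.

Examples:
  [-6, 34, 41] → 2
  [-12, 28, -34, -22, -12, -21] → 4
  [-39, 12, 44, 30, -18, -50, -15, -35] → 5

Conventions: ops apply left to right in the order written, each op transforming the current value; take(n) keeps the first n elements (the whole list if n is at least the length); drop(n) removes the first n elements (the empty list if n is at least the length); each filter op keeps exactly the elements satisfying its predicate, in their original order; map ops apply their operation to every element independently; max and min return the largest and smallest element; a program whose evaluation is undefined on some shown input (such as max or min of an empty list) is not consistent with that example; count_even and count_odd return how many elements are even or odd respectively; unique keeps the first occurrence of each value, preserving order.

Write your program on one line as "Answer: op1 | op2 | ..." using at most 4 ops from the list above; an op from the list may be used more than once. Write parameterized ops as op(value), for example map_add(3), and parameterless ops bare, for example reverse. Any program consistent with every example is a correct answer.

filter_even | unique | count_even

Check, running the answer program on each example:
  [-6, 34, 41] -> [-6, 34] -> [-6, 34] -> 2
  [-12, 28, -34, -22, -12, -21] -> [-12, 28, -34, -22, -12] -> [-12, 28, -34, -22] -> 4
  [-39, 12, 44, 30, -18, -50, -15, -35] -> [12, 44, 30, -18, -50] -> [12, 44, 30, -18, -50] -> 5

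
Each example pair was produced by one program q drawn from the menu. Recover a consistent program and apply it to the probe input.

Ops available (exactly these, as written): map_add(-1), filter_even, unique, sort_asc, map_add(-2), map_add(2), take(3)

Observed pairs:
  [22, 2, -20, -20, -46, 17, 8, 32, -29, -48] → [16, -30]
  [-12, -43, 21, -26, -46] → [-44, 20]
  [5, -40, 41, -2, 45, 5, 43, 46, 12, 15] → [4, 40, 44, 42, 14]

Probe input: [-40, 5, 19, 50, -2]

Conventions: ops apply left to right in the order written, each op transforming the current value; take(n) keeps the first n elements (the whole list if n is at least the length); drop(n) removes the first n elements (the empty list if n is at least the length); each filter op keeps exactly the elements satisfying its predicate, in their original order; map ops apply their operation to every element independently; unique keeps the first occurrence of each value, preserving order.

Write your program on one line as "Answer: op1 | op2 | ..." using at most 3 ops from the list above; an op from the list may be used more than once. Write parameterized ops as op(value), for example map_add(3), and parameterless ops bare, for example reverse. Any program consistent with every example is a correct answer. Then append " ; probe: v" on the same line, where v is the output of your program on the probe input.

unique | map_add(-1) | filter_even ; probe: [4, 18]

Check, running the answer program on each example:
  [22, 2, -20, -20, -46, 17, 8, 32, -29, -48] -> [22, 2, -20, -46, 17, 8, 32, -29, -48] -> [21, 1, -21, -47, 16, 7, 31, -30, -49] -> [16, -30]
  [-12, -43, 21, -26, -46] -> [-12, -43, 21, -26, -46] -> [-13, -44, 20, -27, -47] -> [-44, 20]
  [5, -40, 41, -2, 45, 5, 43, 46, 12, 15] -> [5, -40, 41, -2, 45, 43, 46, 12, 15] -> [4, -41, 40, -3, 44, 42, 45, 11, 14] -> [4, 40, 44, 42, 14]
  probe: [-40, 5, 19, 50, -2] -> [-40, 5, 19, 50, -2] -> [-41, 4, 18, 49, -3] -> [4, 18]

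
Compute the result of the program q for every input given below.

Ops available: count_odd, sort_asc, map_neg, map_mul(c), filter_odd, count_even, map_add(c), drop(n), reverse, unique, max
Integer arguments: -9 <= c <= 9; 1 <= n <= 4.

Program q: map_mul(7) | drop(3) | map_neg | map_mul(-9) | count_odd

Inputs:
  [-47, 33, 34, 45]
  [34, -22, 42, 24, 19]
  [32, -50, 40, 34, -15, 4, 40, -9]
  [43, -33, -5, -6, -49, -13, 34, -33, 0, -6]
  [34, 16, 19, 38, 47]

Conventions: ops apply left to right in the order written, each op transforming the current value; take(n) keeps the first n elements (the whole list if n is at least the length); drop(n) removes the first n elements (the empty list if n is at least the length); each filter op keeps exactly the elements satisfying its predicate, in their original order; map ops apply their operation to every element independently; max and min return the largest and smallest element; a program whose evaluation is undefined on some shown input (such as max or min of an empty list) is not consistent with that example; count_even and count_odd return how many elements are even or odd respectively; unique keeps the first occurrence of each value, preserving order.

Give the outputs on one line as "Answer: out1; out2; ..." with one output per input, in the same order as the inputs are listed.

Execution, op by op:
  [-47, 33, 34, 45] -> [-329, 231, 238, 315] -> [315] -> [-315] -> [2835] -> 1
  [34, -22, 42, 24, 19] -> [238, -154, 294, 168, 133] -> [168, 133] -> [-168, -133] -> [1512, 1197] -> 1
  [32, -50, 40, 34, -15, 4, 40, -9] -> [224, -350, 280, 238, -105, 28, 280, -63] -> [238, -105, 28, 280, -63] -> [-238, 105, -28, -280, 63] -> [2142, -945, 252, 2520, -567] -> 2
  [43, -33, -5, -6, -49, -13, 34, -33, 0, -6] -> [301, -231, -35, -42, -343, -91, 238, -231, 0, -42] -> [-42, -343, -91, 238, -231, 0, -42] -> [42, 343, 91, -238, 231, 0, 42] -> [-378, -3087, -819, 2142, -2079, 0, -378] -> 3
  [34, 16, 19, 38, 47] -> [238, 112, 133, 266, 329] -> [266, 329] -> [-266, -329] -> [2394, 2961] -> 1

1; 1; 2; 3; 1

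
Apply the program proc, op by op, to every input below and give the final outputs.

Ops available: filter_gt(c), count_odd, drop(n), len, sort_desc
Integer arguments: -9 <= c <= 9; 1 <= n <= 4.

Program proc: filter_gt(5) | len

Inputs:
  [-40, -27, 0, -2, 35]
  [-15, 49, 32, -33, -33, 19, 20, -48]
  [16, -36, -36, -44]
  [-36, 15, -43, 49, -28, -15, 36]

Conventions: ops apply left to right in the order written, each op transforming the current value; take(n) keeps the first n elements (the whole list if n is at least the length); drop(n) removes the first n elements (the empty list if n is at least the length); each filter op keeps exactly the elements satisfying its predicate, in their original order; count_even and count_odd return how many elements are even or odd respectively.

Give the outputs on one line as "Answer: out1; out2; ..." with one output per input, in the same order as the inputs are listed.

Execution, op by op:
  [-40, -27, 0, -2, 35] -> [35] -> 1
  [-15, 49, 32, -33, -33, 19, 20, -48] -> [49, 32, 19, 20] -> 4
  [16, -36, -36, -44] -> [16] -> 1
  [-36, 15, -43, 49, -28, -15, 36] -> [15, 49, 36] -> 3

1; 4; 1; 3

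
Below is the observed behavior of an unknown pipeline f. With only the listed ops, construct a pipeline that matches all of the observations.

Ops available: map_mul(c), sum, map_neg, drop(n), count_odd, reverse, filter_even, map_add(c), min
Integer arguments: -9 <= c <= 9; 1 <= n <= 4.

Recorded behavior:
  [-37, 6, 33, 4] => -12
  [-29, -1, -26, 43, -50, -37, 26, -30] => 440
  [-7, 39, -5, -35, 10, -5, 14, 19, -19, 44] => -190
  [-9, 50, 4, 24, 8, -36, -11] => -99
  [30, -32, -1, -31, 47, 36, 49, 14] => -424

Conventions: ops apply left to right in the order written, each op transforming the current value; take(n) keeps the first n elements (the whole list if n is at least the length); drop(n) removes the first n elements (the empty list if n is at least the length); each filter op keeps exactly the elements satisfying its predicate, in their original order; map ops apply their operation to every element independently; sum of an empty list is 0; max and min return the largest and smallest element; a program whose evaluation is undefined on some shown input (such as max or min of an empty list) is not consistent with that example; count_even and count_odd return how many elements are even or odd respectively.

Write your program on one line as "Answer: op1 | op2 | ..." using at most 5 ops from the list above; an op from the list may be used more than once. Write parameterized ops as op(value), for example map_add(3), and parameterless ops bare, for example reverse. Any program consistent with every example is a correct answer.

map_mul(-4) | reverse | map_add(3) | sum

Check, running the answer program on each example:
  [-37, 6, 33, 4] -> [148, -24, -132, -16] -> [-16, -132, -24, 148] -> [-13, -129, -21, 151] -> -12
  [-29, -1, -26, 43, -50, -37, 26, -30] -> [116, 4, 104, -172, 200, 148, -104, 120] -> [120, -104, 148, 200, -172, 104, 4, 116] -> [123, -101, 151, 203, -169, 107, 7, 119] -> 440
  [-7, 39, -5, -35, 10, -5, 14, 19, -19, 44] -> [28, -156, 20, 140, -40, 20, -56, -76, 76, -176] -> [-176, 76, -76, -56, 20, -40, 140, 20, -156, 28] -> [-173, 79, -73, -53, 23, -37, 143, 23, -153, 31] -> -190
  [-9, 50, 4, 24, 8, -36, -11] -> [36, -200, -16, -96, -32, 144, 44] -> [44, 144, -32, -96, -16, -200, 36] -> [47, 147, -29, -93, -13, -197, 39] -> -99
  [30, -32, -1, -31, 47, 36, 49, 14] -> [-120, 128, 4, 124, -188, -144, -196, -56] -> [-56, -196, -144, -188, 124, 4, 128, -120] -> [-53, -193, -141, -185, 127, 7, 131, -117] -> -424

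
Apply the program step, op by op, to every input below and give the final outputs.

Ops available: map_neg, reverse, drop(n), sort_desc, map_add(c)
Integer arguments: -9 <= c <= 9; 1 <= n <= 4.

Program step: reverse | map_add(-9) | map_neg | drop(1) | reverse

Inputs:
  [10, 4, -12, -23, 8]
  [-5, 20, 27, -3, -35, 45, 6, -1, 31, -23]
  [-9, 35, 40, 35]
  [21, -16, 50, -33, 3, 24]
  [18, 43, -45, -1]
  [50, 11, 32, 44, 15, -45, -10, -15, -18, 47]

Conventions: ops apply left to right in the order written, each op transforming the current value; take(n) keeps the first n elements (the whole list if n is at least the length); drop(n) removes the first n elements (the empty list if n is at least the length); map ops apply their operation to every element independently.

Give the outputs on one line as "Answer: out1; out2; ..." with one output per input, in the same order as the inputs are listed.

Execution, op by op:
  [10, 4, -12, -23, 8] -> [8, -23, -12, 4, 10] -> [-1, -32, -21, -5, 1] -> [1, 32, 21, 5, -1] -> [32, 21, 5, -1] -> [-1, 5, 21, 32]
  [-5, 20, 27, -3, -35, 45, 6, -1, 31, -23] -> [-23, 31, -1, 6, 45, -35, -3, 27, 20, -5] -> [-32, 22, -10, -3, 36, -44, -12, 18, 11, -14] -> [32, -22, 10, 3, -36, 44, 12, -18, -11, 14] -> [-22, 10, 3, -36, 44, 12, -18, -11, 14] -> [14, -11, -18, 12, 44, -36, 3, 10, -22]
  [-9, 35, 40, 35] -> [35, 40, 35, -9] -> [26, 31, 26, -18] -> [-26, -31, -26, 18] -> [-31, -26, 18] -> [18, -26, -31]
  [21, -16, 50, -33, 3, 24] -> [24, 3, -33, 50, -16, 21] -> [15, -6, -42, 41, -25, 12] -> [-15, 6, 42, -41, 25, -12] -> [6, 42, -41, 25, -12] -> [-12, 25, -41, 42, 6]
  [18, 43, -45, -1] -> [-1, -45, 43, 18] -> [-10, -54, 34, 9] -> [10, 54, -34, -9] -> [54, -34, -9] -> [-9, -34, 54]
  [50, 11, 32, 44, 15, -45, -10, -15, -18, 47] -> [47, -18, -15, -10, -45, 15, 44, 32, 11, 50] -> [38, -27, -24, -19, -54, 6, 35, 23, 2, 41] -> [-38, 27, 24, 19, 54, -6, -35, -23, -2, -41] -> [27, 24, 19, 54, -6, -35, -23, -2, -41] -> [-41, -2, -23, -35, -6, 54, 19, 24, 27]

[-1, 5, 21, 32]; [14, -11, -18, 12, 44, -36, 3, 10, -22]; [18, -26, -31]; [-12, 25, -41, 42, 6]; [-9, -34, 54]; [-41, -2, -23, -35, -6, 54, 19, 24, 27]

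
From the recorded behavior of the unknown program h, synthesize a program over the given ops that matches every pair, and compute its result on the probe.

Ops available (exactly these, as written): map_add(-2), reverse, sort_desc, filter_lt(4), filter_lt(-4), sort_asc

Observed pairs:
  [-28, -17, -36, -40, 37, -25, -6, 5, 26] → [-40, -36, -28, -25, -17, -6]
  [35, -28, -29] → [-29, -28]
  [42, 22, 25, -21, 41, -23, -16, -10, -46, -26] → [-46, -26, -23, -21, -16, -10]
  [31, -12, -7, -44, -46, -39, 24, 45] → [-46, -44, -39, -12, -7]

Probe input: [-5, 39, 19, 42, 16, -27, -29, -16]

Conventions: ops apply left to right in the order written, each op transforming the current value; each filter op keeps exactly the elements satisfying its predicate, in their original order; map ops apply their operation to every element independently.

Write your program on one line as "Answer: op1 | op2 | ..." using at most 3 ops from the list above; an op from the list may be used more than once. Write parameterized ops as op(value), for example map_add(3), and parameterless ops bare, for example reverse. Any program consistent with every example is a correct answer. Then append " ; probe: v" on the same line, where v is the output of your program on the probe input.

filter_lt(4) | sort_desc | sort_asc ; probe: [-29, -27, -16, -5]

Check, running the answer program on each example:
  [-28, -17, -36, -40, 37, -25, -6, 5, 26] -> [-28, -17, -36, -40, -25, -6] -> [-6, -17, -25, -28, -36, -40] -> [-40, -36, -28, -25, -17, -6]
  [35, -28, -29] -> [-28, -29] -> [-28, -29] -> [-29, -28]
  [42, 22, 25, -21, 41, -23, -16, -10, -46, -26] -> [-21, -23, -16, -10, -46, -26] -> [-10, -16, -21, -23, -26, -46] -> [-46, -26, -23, -21, -16, -10]
  [31, -12, -7, -44, -46, -39, 24, 45] -> [-12, -7, -44, -46, -39] -> [-7, -12, -39, -44, -46] -> [-46, -44, -39, -12, -7]
  probe: [-5, 39, 19, 42, 16, -27, -29, -16] -> [-5, -27, -29, -16] -> [-5, -16, -27, -29] -> [-29, -27, -16, -5]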